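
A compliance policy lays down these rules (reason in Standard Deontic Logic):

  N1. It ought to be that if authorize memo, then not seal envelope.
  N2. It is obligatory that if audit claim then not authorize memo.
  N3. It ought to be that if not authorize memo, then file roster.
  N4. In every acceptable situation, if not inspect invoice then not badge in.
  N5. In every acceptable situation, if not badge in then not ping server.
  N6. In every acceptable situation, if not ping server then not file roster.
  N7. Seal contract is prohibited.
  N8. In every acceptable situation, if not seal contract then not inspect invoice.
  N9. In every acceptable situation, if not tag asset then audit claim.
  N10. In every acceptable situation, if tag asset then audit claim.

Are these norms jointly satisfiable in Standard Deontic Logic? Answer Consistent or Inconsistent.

Inconsistent

Premises 10 and 9 are O(tag_asset → audit_claim) and O(¬tag_asset → audit_claim); every ideal world satisfies tag_asset or ¬tag_asset, so in either case audit_claim holds — hence O(audit_claim).
From O(audit_claim) and premise 2, O(audit_claim → ¬authorize_memo), we obtain O(¬authorize_memo).
Applying K to premise 3 (O(¬authorize_memo → file_roster)) and O(¬authorize_memo) yields O(file_roster).
Premise 6 is O(¬ping_server → ¬file_roster); contrapositively O(file_roster → ping_server). Since O(file_roster) holds, K gives O(ping_server).
Premise 5, O(¬badge_in → ¬ping_server), contraposes to O(ping_server → badge_in); with O(ping_server) we get O(badge_in).
Premise 4 is O(¬inspect_invoice → ¬badge_in); contrapositively O(badge_in → inspect_invoice). Since O(badge_in) holds, K gives O(inspect_invoice).
The contrapositive of premise 8 (O(¬seal_contract → ¬inspect_invoice)) is O(inspect_invoice → seal_contract), and O(inspect_invoice) is already established, so O(seal_contract).
However, F(seal_contract) at premise 7 amounts to O(¬seal_contract).
We now have both O(seal_contract) and O(¬seal_contract) — seal_contract is simultaneously obligatory and forbidden, violating the D-axiom.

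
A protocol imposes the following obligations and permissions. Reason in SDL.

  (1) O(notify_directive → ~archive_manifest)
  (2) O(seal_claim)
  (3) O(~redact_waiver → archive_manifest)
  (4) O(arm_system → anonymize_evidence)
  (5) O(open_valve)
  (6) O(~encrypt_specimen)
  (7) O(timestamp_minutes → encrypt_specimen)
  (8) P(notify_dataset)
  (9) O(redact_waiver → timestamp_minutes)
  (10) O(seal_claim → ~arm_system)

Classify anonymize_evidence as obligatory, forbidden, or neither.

Neither

Premise 4 is O(arm_system → anonymize_evidence), but O(arm_system) is not derivable from the premises, so it does not yield O(anonymize_evidence).
No premise or chain of K-axiom applications forces O(anonymize_evidence), and none forces O(~anonymize_evidence). So anonymize_evidence is neither obligatory nor forbidden under these norms.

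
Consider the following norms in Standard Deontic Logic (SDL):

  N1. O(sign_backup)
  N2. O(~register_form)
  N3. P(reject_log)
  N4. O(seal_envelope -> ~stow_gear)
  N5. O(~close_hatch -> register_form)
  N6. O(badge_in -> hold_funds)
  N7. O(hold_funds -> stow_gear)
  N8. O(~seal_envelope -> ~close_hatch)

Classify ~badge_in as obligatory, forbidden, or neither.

Obligatory

Premise 2 gives O(~register_form).
Premise 5, O(~close_hatch -> register_form), contraposes to O(~register_form -> close_hatch); with O(~register_form) we get O(close_hatch).
Premise 8, O(~seal_envelope -> ~close_hatch), contraposes to O(close_hatch -> seal_envelope); with O(close_hatch) we get O(seal_envelope).
From O(seal_envelope) and premise 4, O(seal_envelope -> ~stow_gear), we obtain O(~stow_gear).
Premise 7 is O(hold_funds -> stow_gear); contrapositively O(~stow_gear -> ~hold_funds). Since O(~stow_gear) holds, K gives O(~hold_funds).
The contrapositive of premise 6 (O(badge_in -> hold_funds)) is O(~hold_funds -> ~badge_in), and O(~hold_funds) is already established, so O(~badge_in).
Premises 1, 3 do not contribute to this derivation.
Hence ~badge_in is obligatory.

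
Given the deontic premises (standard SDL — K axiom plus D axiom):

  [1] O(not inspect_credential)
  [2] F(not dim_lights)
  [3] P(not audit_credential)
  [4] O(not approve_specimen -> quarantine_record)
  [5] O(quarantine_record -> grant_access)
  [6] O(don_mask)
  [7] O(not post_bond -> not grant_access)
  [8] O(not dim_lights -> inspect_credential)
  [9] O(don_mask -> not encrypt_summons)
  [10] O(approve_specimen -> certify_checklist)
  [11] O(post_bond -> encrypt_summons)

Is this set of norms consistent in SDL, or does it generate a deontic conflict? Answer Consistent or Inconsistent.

Premise 8 is O(not dim_lights -> inspect_credential), but O(not dim_lights) is not derivable from the premises, so it does not yield O(inspect_credential).
So O(inspect_credential) is not derivable, and the apparent clash with O(not inspect_credential) does not arise.
A world satisfying every obligation exists (e.g. approve_specimen=true, audit_credential=false, certify_checklist=true, dim_lights=true, don_mask=true, encrypt_summons=false, grant_access=false, inspect_credential=false, post_bond=false, quarantine_record=false); no atom is both obligatory and forbidden, so the set is consistent.

Consistent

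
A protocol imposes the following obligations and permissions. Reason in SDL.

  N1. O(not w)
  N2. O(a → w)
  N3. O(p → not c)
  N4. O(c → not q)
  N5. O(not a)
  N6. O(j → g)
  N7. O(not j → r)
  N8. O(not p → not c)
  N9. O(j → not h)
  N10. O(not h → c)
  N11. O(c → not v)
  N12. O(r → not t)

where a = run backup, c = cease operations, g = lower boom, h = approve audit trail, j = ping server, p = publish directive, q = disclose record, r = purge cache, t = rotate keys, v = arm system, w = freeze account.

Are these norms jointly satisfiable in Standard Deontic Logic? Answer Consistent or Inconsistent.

Consistent

Premise 2 is O(a → w), but O(a) is not derivable from the premises, so it does not yield O(w).
So O(w) is not derivable, and the apparent clash with O(not w) does not arise.
A world satisfying every obligation exists (e.g. a=false, c=false, g=false, h=true, j=false, p=false, q=false, r=true, t=false, v=false, w=false); no atom is both obligatory and forbidden, so the set is consistent.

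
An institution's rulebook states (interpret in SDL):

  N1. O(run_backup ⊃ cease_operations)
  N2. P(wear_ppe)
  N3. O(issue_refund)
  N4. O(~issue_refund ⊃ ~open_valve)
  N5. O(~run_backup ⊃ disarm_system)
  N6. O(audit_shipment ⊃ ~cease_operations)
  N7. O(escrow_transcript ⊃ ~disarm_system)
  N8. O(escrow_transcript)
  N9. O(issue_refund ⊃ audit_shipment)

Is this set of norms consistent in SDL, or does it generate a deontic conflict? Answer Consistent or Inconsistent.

Premise 3 gives O(issue_refund).
Applying K to premise 9 (O(issue_refund ⊃ audit_shipment)) and O(issue_refund) yields O(audit_shipment).
From O(audit_shipment) and premise 6, O(audit_shipment ⊃ ~cease_operations), we obtain O(~cease_operations).
The contrapositive of premise 1 (O(run_backup ⊃ cease_operations)) is O(~cease_operations ⊃ ~run_backup), and O(~cease_operations) is already established, so O(~run_backup).
With premise 5, O(~run_backup ⊃ disarm_system), the K-axiom yields O(disarm_system).
Premise 7 is O(escrow_transcript ⊃ ~disarm_system); contrapositively O(disarm_system ⊃ ~escrow_transcript). Since O(disarm_system) holds, K gives O(~escrow_transcript).
But premise 8 directly asserts O(escrow_transcript).
We now have both O(~escrow_transcript) and O(escrow_transcript) — escrow_transcript is simultaneously obligatory and forbidden, violating the D-axiom.

Inconsistent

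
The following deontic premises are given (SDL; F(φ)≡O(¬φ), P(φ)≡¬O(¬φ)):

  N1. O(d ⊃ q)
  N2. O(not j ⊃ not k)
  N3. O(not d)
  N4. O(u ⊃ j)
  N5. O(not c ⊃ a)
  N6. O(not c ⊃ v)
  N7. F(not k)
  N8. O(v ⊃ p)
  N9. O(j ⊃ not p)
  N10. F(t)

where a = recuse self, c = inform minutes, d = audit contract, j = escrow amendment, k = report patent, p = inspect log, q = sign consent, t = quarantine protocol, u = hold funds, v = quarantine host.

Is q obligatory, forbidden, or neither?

Premise 1 is O(d ⊃ q), but O(d) is not derivable from the premises, so it does not yield O(q).
No premise or chain of K-axiom applications forces O(q), and none forces O(not q). So q is neither obligatory nor forbidden under these norms.

Neither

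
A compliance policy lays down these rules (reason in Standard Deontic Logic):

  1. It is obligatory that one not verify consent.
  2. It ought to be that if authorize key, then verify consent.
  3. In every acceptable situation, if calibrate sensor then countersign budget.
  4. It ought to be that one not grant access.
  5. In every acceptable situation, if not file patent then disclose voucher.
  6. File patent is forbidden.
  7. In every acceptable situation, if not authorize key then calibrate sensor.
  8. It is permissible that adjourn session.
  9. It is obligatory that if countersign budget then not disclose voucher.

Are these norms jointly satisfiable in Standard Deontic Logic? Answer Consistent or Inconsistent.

Inconsistent

F(file_patent) at premise 6 means O(¬file_patent).
With premise 5, O(¬file_patent → disclose_voucher), the K-axiom yields O(disclose_voucher).
Premise 9 is O(countersign_budget → ¬disclose_voucher); contrapositively O(disclose_voucher → ¬countersign_budget). Since O(disclose_voucher) holds, K gives O(¬countersign_budget).
The contrapositive of premise 3 (O(calibrate_sensor → countersign_budget)) is O(¬countersign_budget → ¬calibrate_sensor), and O(¬countersign_budget) is already established, so O(¬calibrate_sensor).
The contrapositive of premise 7 (O(¬authorize_key → calibrate_sensor)) is O(¬calibrate_sensor → authorize_key), and O(¬calibrate_sensor) is already established, so O(authorize_key).
From O(authorize_key) and premise 2, O(authorize_key → verify_consent), we obtain O(verify_consent).
However, premise 1 gives O(¬verify_consent).
We now have both O(verify_consent) and O(¬verify_consent) — verify_consent is simultaneously obligatory and forbidden, violating the D-axiom.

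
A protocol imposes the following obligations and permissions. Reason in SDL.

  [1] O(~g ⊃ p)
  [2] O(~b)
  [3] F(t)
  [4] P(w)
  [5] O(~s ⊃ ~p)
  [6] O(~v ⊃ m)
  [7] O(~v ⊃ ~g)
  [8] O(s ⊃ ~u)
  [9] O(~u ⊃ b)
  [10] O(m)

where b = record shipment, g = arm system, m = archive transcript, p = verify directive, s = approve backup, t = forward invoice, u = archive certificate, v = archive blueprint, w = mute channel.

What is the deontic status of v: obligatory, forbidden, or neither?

Obligatory

Premise 2 gives O(~b).
Premise 9 is O(~u ⊃ b); contrapositively O(~b ⊃ u). Since O(~b) holds, K gives O(u).
The contrapositive of premise 8 (O(s ⊃ ~u)) is O(u ⊃ ~s), and O(u) is already established, so O(~s).
From O(~s) and premise 5, O(~s ⊃ ~p), we obtain O(~p).
The contrapositive of premise 1 (O(~g ⊃ p)) is O(~p ⊃ g), and O(~p) is already established, so O(g).
The contrapositive of premise 7 (O(~v ⊃ ~g)) is O(g ⊃ v), and O(g) is already established, so O(v).
Premises 3, 4, 6, 10 do not contribute to this derivation.
Hence v is obligatory.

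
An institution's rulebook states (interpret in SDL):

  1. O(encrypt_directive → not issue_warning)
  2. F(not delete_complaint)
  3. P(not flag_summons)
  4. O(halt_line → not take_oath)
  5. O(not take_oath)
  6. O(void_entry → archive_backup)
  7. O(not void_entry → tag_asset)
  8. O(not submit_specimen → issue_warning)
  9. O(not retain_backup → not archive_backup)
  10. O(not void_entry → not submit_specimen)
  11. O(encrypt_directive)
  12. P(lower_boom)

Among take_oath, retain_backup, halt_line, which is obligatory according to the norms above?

retain_backup

Premise 11 gives O(encrypt_directive).
Applying K to premise 1 (O(encrypt_directive → not issue_warning)) and O(encrypt_directive) yields O(not issue_warning).
Premise 8 is O(not submit_specimen → issue_warning); contrapositively O(not issue_warning → submit_specimen). Since O(not issue_warning) holds, K gives O(submit_specimen).
Premise 10, O(not void_entry → not submit_specimen), contraposes to O(submit_specimen → void_entry); with O(submit_specimen) we get O(void_entry).
With premise 6, O(void_entry → archive_backup), the K-axiom yields O(archive_backup).
Premise 9 is O(not retain_backup → not archive_backup); contrapositively O(archive_backup → retain_backup). Since O(archive_backup) holds, K gives O(retain_backup).
So O(retain_backup) holds — retain_backup is obligatory. None of the other listed options is made obligatory by any chain of premises.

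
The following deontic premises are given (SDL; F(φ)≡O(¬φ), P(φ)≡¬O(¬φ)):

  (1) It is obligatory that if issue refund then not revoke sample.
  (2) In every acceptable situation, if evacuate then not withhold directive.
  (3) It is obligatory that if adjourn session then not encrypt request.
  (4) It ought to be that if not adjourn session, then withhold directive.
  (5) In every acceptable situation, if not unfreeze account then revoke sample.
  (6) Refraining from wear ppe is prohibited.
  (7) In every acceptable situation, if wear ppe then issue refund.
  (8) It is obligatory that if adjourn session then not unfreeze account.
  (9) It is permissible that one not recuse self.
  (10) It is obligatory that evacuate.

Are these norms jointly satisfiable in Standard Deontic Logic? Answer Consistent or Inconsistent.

Premise 6 is F(¬wear_ppe), i.e. O(wear_ppe).
Premise 7 is O(wear_ppe → issue_refund); since O(wear_ppe), deontic closure gives O(issue_refund).
With premise 1, O(issue_refund → ¬revoke_sample), the K-axiom yields O(¬revoke_sample).
The contrapositive of premise 5 (O(¬unfreeze_account → revoke_sample)) is O(¬revoke_sample → unfreeze_account), and O(¬revoke_sample) is already established, so O(unfreeze_account).
Premise 8, O(adjourn_session → ¬unfreeze_account), contraposes to O(unfreeze_account → ¬adjourn_session); with O(unfreeze_account) we get O(¬adjourn_session).
Premise 4 is O(¬adjourn_session → withhold_directive); since O(¬adjourn_session), deontic closure gives O(withhold_directive).
Premise 2 is O(evacuate → ¬withhold_directive); contrapositively O(withhold_directive → ¬evacuate). Since O(withhold_directive) holds, K gives O(¬evacuate).
Yet premise 10 states O(evacuate).
We now have both O(¬evacuate) and O(evacuate) — evacuate is simultaneously obligatory and forbidden, violating the D-axiom.

Inconsistent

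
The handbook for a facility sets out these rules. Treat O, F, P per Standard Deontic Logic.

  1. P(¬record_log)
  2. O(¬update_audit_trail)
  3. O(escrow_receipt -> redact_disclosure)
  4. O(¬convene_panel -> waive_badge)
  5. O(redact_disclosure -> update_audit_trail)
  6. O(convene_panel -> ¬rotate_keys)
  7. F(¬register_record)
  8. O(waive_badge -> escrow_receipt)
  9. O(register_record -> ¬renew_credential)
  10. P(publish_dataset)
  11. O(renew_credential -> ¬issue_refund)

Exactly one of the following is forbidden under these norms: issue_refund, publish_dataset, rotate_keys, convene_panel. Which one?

rotate_keys

From premise 2 we have O(¬update_audit_trail).
The contrapositive of premise 5 (O(redact_disclosure -> update_audit_trail)) is O(¬update_audit_trail -> ¬redact_disclosure), and O(¬update_audit_trail) is already established, so O(¬redact_disclosure).
Premise 3, O(escrow_receipt -> redact_disclosure), contraposes to O(¬redact_disclosure -> ¬escrow_receipt); with O(¬redact_disclosure) we get O(¬escrow_receipt).
Premise 8 is O(waive_badge -> escrow_receipt); contrapositively O(¬escrow_receipt -> ¬waive_badge). Since O(¬escrow_receipt) holds, K gives O(¬waive_badge).
Premise 4 is O(¬convene_panel -> waive_badge); contrapositively O(¬waive_badge -> convene_panel). Since O(¬waive_badge) holds, K gives O(convene_panel).
With premise 6, O(convene_panel -> ¬rotate_keys), the K-axiom yields O(¬rotate_keys).
So O(¬rotate_keys) holds, i.e. rotate_keys is forbidden. None of the other listed options is forbidden under the premises.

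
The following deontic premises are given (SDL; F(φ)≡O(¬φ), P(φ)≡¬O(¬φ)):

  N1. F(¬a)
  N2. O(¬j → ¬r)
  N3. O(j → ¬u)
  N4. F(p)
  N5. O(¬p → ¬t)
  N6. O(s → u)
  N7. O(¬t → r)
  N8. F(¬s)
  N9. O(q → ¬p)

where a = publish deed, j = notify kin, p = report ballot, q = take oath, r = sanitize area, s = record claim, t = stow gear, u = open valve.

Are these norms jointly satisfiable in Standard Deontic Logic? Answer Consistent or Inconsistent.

F(p) at premise 4 means O(¬p).
Premise 5 is O(¬p → ¬t); since O(¬p), deontic closure gives O(¬t).
With premise 7, O(¬t → r), the K-axiom yields O(r).
Premise 2, O(¬j → ¬r), contraposes to O(r → j); with O(r) we get O(j).
From O(j) and premise 3, O(j → ¬u), we obtain O(¬u).
The contrapositive of premise 6 (O(s → u)) is O(¬u → ¬s), and O(¬u) is already established, so O(¬s).
Yet premise 8 is F(¬s), i.e. O(s).
We now have both O(¬s) and O(s) — s is simultaneously obligatory and forbidden, violating the D-axiom.

Inconsistent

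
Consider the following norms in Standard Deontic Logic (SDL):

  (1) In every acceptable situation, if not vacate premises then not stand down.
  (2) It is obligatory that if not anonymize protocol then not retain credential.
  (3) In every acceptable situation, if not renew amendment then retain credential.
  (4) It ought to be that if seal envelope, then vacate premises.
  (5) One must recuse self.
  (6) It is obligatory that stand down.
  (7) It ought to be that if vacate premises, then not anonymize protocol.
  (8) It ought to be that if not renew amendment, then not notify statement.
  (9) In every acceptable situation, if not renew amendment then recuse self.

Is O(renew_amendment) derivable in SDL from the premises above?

Yes

Premise 6 gives O(stand_down).
The contrapositive of premise 1 (O(¬vacate_premises → ¬stand_down)) is O(stand_down → vacate_premises), and O(stand_down) is already established, so O(vacate_premises).
From O(vacate_premises) and premise 7, O(vacate_premises → ¬anonymize_protocol), we obtain O(¬anonymize_protocol).
Premise 2 is O(¬anonymize_protocol → ¬retain_credential); since O(¬anonymize_protocol), deontic closure gives O(¬retain_credential).
Premise 3 is O(¬renew_amendment → retain_credential); contrapositively O(¬retain_credential → renew_amendment). Since O(¬retain_credential) holds, K gives O(renew_amendment).
Premises 4, 5, 8, 9 do not contribute to this derivation.
So O(renew_amendment) follows.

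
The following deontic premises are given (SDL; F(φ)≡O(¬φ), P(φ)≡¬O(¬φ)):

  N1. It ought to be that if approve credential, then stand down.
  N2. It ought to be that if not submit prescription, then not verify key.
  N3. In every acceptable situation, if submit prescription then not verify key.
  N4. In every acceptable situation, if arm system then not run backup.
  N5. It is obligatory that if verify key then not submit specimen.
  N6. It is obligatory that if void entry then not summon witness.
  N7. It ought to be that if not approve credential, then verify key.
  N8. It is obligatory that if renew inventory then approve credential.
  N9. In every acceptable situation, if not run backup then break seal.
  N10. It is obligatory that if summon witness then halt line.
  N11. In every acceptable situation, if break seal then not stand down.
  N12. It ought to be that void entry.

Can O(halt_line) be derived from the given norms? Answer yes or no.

No

Premise 10 is O(summon_witness → halt_line), but O(summon_witness) is not derivable from the premises, so it does not yield O(halt_line).
No other premise forces O(halt_line). An ideal world satisfying every premise can still have halt_line false, so O(halt_line) is not derivable.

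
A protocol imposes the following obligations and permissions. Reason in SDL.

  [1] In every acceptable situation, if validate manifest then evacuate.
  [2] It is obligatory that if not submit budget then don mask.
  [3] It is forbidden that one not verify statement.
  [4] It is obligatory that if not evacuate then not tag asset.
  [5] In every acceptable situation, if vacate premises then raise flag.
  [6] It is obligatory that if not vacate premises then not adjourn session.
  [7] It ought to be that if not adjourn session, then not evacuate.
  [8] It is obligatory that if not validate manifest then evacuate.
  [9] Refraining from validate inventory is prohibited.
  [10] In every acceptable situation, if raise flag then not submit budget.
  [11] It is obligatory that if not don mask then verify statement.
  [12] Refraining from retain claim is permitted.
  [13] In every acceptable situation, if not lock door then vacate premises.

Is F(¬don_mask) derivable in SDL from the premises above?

Premises 1 and 8 cover both cases: O(validate_manifest → evacuate) and O(¬validate_manifest → evacuate). Since validate_manifest ∨ ¬validate_manifest is a tautology, O(evacuate) follows.
Premise 7, O(¬adjourn_session → ¬evacuate), contraposes to O(evacuate → adjourn_session); with O(evacuate) we get O(adjourn_session).
Premise 6, O(¬vacate_premises → ¬adjourn_session), contraposes to O(adjourn_session → vacate_premises); with O(adjourn_session) we get O(vacate_premises).
Premise 5 is O(vacate_premises → raise_flag); since O(vacate_premises), deontic closure gives O(raise_flag).
With premise 10, O(raise_flag → ¬submit_budget), the K-axiom yields O(¬submit_budget).
Applying K to premise 2 (O(¬submit_budget → don_mask)) and O(¬submit_budget) yields O(don_mask).
Premises 3, 4, 9, 11, 12, 13 do not contribute to this derivation.
So O(don_mask) holds, i.e. F(¬don_mask). The claim follows.

Yes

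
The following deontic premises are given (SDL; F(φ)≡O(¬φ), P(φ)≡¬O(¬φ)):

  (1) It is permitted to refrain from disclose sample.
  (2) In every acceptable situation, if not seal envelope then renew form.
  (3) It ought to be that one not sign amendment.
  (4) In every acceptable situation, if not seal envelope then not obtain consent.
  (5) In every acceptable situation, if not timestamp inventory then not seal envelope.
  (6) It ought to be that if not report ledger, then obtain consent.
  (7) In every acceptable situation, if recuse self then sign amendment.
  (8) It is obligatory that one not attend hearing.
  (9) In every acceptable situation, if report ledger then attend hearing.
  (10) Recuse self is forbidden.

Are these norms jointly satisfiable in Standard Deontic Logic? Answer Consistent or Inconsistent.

Premise 7 is O(recuse_self → sign_amendment), but O(recuse_self) is not derivable from the premises, so it does not yield O(sign_amendment).
So O(sign_amendment) is not derivable, and the apparent clash with O(¬sign_amendment) does not arise.
A world satisfying every obligation exists (e.g. attend_hearing=false, disclose_sample=false, obtain_consent=true, recuse_self=false, renew_form=false, report_ledger=false, seal_envelope=true, sign_amendment=false, timestamp_inventory=true); no atom is both obligatory and forbidden, so the set is consistent.

Consistent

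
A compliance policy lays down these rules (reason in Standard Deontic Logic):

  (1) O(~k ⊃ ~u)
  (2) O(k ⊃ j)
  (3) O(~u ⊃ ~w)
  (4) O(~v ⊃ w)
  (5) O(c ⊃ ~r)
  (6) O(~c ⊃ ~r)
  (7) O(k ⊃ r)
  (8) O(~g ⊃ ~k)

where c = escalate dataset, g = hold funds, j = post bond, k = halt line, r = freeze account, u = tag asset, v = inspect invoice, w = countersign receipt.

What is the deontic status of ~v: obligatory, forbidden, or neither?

Forbidden

By case analysis on ~c: premise 6 gives O(~c ⊃ ~r) and premise 5 gives O(c ⊃ ~r), so O(~r) either way.
Premise 7 is O(k ⊃ r); contrapositively O(~r ⊃ ~k). Since O(~r) holds, K gives O(~k).
Premise 1 is O(~k ⊃ ~u); since O(~k), deontic closure gives O(~u).
Applying K to premise 3 (O(~u ⊃ ~w)) and O(~u) yields O(~w).
The contrapositive of premise 4 (O(~v ⊃ w)) is O(~w ⊃ v), and O(~w) is already established, so O(v).
Premises 2, 8 do not contribute to this derivation.
Thus O(v), which is F(~v): ~v is forbidden.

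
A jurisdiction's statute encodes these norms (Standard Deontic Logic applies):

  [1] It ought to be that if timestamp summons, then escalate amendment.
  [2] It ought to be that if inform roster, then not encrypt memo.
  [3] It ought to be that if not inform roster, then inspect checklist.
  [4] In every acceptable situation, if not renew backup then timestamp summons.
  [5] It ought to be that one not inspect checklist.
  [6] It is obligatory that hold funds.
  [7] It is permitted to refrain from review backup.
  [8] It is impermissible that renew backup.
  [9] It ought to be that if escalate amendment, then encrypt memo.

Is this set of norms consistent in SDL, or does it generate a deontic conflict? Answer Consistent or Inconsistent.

Inconsistent

F(renew_backup) at premise 8 means O(¬renew_backup).
From O(¬renew_backup) and premise 4, O(¬renew_backup → timestamp_summons), we obtain O(timestamp_summons).
With premise 1, O(timestamp_summons → escalate_amendment), the K-axiom yields O(escalate_amendment).
From O(escalate_amendment) and premise 9, O(escalate_amendment → encrypt_memo), we obtain O(encrypt_memo).
The contrapositive of premise 2 (O(inform_roster → ¬encrypt_memo)) is O(encrypt_memo → ¬inform_roster), and O(encrypt_memo) is already established, so O(¬inform_roster).
Premise 3 is O(¬inform_roster → inspect_checklist); since O(¬inform_roster), deontic closure gives O(inspect_checklist).
However, premise 5 gives O(¬inspect_checklist).
We now have both O(inspect_checklist) and O(¬inspect_checklist) — inspect_checklist is simultaneously obligatory and forbidden, violating the D-axiom.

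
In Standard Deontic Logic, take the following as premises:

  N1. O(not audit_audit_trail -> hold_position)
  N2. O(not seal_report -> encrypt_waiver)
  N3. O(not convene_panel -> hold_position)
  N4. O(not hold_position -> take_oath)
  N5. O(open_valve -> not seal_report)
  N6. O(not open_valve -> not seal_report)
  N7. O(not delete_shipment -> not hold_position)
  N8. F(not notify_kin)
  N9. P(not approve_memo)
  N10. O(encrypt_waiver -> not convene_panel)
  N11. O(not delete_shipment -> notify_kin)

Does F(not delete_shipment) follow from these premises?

Yes

Premises 6 and 5 cover both cases: O(not open_valve -> not seal_report) and O(open_valve -> not seal_report). Since not open_valve ∨ open_valve is a tautology, O(not seal_report) follows.
Applying K to premise 2 (O(not seal_report -> encrypt_waiver)) and O(not seal_report) yields O(encrypt_waiver).
Applying K to premise 10 (O(encrypt_waiver -> not convene_panel)) and O(encrypt_waiver) yields O(not convene_panel).
Premise 3 is O(not convene_panel -> hold_position); since O(not convene_panel), deontic closure gives O(hold_position).
Premise 7 is O(not delete_shipment -> not hold_position); contrapositively O(hold_position -> delete_shipment). Since O(hold_position) holds, K gives O(delete_shipment).
Premises 1, 4, 8, 9, 11 do not contribute to this derivation.
So O(delete_shipment) holds, i.e. F(not delete_shipment). The claim follows.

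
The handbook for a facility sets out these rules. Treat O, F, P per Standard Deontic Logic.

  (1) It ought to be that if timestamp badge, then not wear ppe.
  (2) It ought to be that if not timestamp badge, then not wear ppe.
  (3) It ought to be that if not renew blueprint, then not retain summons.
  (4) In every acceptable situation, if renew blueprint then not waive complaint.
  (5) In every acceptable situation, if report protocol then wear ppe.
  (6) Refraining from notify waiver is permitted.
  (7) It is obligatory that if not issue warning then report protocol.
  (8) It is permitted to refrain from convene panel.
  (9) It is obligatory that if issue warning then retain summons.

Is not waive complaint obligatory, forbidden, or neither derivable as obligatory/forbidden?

By case analysis on ¬timestamp_badge: premise 2 gives O(¬timestamp_badge → ¬wear_ppe) and premise 1 gives O(timestamp_badge → ¬wear_ppe), so O(¬wear_ppe) either way.
Premise 5, O(report_protocol → wear_ppe), contraposes to O(¬wear_ppe → ¬report_protocol); with O(¬wear_ppe) we get O(¬report_protocol).
Premise 7, O(¬issue_warning → report_protocol), contraposes to O(¬report_protocol → issue_warning); with O(¬report_protocol) we get O(issue_warning).
From O(issue_warning) and premise 9, O(issue_warning → retain_summons), we obtain O(retain_summons).
Premise 3 is O(¬renew_blueprint → ¬retain_summons); contrapositively O(retain_summons → renew_blueprint). Since O(retain_summons) holds, K gives O(renew_blueprint).
With premise 4, O(renew_blueprint → ¬waive_complaint), the K-axiom yields O(¬waive_complaint).
Premises 6, 8 do not contribute to this derivation.
Hence ¬waive_complaint is obligatory.

Obligatory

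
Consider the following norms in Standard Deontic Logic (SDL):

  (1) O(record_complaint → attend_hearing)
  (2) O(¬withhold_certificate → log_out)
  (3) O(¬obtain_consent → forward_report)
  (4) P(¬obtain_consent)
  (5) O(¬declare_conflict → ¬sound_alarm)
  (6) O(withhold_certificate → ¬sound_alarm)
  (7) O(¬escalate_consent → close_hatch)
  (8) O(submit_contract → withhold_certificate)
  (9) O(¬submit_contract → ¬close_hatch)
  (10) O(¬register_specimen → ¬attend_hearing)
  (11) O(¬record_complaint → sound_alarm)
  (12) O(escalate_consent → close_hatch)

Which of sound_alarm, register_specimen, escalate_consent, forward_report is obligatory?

register_specimen

By case analysis on escalate_consent: premise 12 gives O(escalate_consent → close_hatch) and premise 7 gives O(¬escalate_consent → close_hatch), so O(close_hatch) either way.
Premise 9, O(¬submit_contract → ¬close_hatch), contraposes to O(close_hatch → submit_contract); with O(close_hatch) we get O(submit_contract).
Applying K to premise 8 (O(submit_contract → withhold_certificate)) and O(submit_contract) yields O(withhold_certificate).
Premise 6 is O(withhold_certificate → ¬sound_alarm); since O(withhold_certificate), deontic closure gives O(¬sound_alarm).
Premise 11, O(¬record_complaint → sound_alarm), contraposes to O(¬sound_alarm → record_complaint); with O(¬sound_alarm) we get O(record_complaint).
Applying K to premise 1 (O(record_complaint → attend_hearing)) and O(record_complaint) yields O(attend_hearing).
The contrapositive of premise 10 (O(¬register_specimen → ¬attend_hearing)) is O(attend_hearing → register_specimen), and O(attend_hearing) is already established, so O(register_specimen).
So O(register_specimen) holds — register_specimen is obligatory. None of the other listed options is made obligatory by any chain of premises.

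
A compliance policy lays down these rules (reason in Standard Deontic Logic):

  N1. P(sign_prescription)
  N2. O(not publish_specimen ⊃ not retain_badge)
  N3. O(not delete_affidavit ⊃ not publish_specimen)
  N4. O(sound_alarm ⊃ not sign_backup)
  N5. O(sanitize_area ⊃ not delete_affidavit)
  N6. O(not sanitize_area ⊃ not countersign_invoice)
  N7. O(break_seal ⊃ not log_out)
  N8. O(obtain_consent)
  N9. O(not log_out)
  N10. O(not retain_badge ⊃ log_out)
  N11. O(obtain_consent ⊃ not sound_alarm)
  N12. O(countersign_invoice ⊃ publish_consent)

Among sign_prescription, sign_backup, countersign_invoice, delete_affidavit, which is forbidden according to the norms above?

From premise 9 we have O(not log_out).
Premise 10 is O(not retain_badge ⊃ log_out); contrapositively O(not log_out ⊃ retain_badge). Since O(not log_out) holds, K gives O(retain_badge).
Premise 2 is O(not publish_specimen ⊃ not retain_badge); contrapositively O(retain_badge ⊃ publish_specimen). Since O(retain_badge) holds, K gives O(publish_specimen).
Premise 3, O(not delete_affidavit ⊃ not publish_specimen), contraposes to O(publish_specimen ⊃ delete_affidavit); with O(publish_specimen) we get O(delete_affidavit).
Premise 5 is O(sanitize_area ⊃ not delete_affidavit); contrapositively O(delete_affidavit ⊃ not sanitize_area). Since O(delete_affidavit) holds, K gives O(not sanitize_area).
Premise 6 is O(not sanitize_area ⊃ not countersign_invoice); since O(not sanitize_area), deontic closure gives O(not countersign_invoice).
So O(not countersign_invoice) holds, i.e. countersign_invoice is forbidden. None of the other listed options is forbidden under the premises.

countersign_invoice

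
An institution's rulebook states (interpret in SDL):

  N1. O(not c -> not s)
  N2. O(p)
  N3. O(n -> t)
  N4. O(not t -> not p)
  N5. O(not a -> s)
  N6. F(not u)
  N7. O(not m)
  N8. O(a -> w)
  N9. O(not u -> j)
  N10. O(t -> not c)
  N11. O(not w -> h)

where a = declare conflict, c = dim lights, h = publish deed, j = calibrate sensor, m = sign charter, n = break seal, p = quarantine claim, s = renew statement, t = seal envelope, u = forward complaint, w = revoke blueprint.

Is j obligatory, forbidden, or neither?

Premise 9 is O(not u -> j), but O(not u) is not derivable from the premises, so it does not yield O(j).
No premise or chain of K-axiom applications forces O(j), and none forces O(not j). So j is neither obligatory nor forbidden under these norms.

Neither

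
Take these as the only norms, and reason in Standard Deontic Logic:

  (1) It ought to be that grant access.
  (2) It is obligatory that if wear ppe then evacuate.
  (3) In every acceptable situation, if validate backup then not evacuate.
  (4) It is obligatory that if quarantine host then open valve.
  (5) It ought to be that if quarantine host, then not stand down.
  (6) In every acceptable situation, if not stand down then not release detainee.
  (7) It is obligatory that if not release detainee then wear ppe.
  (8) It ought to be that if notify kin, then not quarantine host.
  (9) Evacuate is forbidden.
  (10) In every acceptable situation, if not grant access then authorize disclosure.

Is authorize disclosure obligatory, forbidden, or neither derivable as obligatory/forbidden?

Neither

Premise 10 is O(¬grant_access → authorize_disclosure), but O(¬grant_access) is not derivable from the premises, so it does not yield O(authorize_disclosure).
No premise or chain of K-axiom applications forces O(authorize_disclosure), and none forces O(¬authorize_disclosure). So authorize_disclosure is neither obligatory nor forbidden under these norms.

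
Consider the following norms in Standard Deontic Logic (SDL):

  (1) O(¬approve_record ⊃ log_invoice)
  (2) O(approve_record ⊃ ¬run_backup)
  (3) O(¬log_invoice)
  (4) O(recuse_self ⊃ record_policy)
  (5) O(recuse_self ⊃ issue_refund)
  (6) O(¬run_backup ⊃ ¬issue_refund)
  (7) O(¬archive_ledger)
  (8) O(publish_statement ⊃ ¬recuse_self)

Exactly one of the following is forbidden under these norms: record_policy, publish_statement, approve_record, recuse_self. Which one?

recuse_self

Premise 3 states O(¬log_invoice) outright.
Premise 1 is O(¬approve_record ⊃ log_invoice); contrapositively O(¬log_invoice ⊃ approve_record). Since O(¬log_invoice) holds, K gives O(approve_record).
With premise 2, O(approve_record ⊃ ¬run_backup), the K-axiom yields O(¬run_backup).
Applying K to premise 6 (O(¬run_backup ⊃ ¬issue_refund)) and O(¬run_backup) yields O(¬issue_refund).
The contrapositive of premise 5 (O(recuse_self ⊃ issue_refund)) is O(¬issue_refund ⊃ ¬recuse_self), and O(¬issue_refund) is already established, so O(¬recuse_self).
So O(¬recuse_self) holds, i.e. recuse_self is forbidden. None of the other listed options is forbidden under the premises.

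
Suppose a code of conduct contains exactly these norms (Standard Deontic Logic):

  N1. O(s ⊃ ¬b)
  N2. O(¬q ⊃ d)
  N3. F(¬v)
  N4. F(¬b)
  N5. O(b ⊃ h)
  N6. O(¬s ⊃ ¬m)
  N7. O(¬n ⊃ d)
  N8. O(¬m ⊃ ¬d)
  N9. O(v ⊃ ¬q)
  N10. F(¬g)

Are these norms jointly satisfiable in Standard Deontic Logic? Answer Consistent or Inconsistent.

Inconsistent

Premise 3 is F(¬v), i.e. O(v).
From O(v) and premise 9, O(v ⊃ ¬q), we obtain O(¬q).
Premise 2 is O(¬q ⊃ d); since O(¬q), deontic closure gives O(d).
Premise 8, O(¬m ⊃ ¬d), contraposes to O(d ⊃ m); with O(d) we get O(m).
Premise 6, O(¬s ⊃ ¬m), contraposes to O(m ⊃ s); with O(m) we get O(s).
Applying K to premise 1 (O(s ⊃ ¬b)) and O(s) yields O(¬b).
Yet premise 4 is F(¬b), i.e. O(b).
We now have both O(¬b) and O(b) — b is simultaneously obligatory and forbidden, violating the D-axiom.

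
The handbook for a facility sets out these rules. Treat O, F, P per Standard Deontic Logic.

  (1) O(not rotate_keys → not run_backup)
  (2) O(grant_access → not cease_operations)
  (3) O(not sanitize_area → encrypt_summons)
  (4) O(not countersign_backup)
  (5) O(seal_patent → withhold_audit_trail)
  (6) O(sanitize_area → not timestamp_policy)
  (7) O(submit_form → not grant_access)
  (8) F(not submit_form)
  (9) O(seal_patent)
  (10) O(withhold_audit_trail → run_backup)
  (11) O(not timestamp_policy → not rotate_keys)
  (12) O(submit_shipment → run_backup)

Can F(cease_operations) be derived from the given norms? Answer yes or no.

No

Premise 2 is O(grant_access → not cease_operations), but O(grant_access) is not derivable from the premises, so it does not yield O(not cease_operations).
No other premise forces O(not cease_operations). An ideal world satisfying every premise can still have cease_operations true, so F(cease_operations) is not derivable.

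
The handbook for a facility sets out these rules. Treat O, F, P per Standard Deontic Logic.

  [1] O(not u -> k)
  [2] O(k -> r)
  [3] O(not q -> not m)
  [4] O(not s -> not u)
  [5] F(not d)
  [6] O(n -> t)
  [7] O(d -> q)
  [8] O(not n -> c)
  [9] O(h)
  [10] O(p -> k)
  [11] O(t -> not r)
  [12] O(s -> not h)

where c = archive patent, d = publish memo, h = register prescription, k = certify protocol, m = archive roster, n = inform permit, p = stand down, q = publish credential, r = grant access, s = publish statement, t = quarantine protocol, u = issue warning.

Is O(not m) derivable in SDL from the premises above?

No

Premise 3 is O(not q -> not m), but O(not q) is not derivable from the premises, so it does not yield O(not m).
No other premise forces O(not m). An ideal world satisfying every premise can still have not m false, so O(not m) is not derivable.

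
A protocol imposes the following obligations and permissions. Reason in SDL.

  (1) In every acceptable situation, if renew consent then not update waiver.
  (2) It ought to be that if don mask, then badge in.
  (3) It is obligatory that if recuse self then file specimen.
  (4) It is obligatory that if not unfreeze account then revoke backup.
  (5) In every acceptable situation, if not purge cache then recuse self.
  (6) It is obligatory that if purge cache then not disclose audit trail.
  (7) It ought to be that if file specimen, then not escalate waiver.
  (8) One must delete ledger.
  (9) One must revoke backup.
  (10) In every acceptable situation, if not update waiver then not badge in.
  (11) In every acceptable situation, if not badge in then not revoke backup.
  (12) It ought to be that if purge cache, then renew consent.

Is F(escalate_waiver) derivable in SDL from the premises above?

Premise 9 states O(revoke_backup) outright.
Premise 11 is O(¬badge_in → ¬revoke_backup); contrapositively O(revoke_backup → badge_in). Since O(revoke_backup) holds, K gives O(badge_in).
The contrapositive of premise 10 (O(¬update_waiver → ¬badge_in)) is O(badge_in → update_waiver), and O(badge_in) is already established, so O(update_waiver).
Premise 1, O(renew_consent → ¬update_waiver), contraposes to O(update_waiver → ¬renew_consent); with O(update_waiver) we get O(¬renew_consent).
Premise 12, O(purge_cache → renew_consent), contraposes to O(¬renew_consent → ¬purge_cache); with O(¬renew_consent) we get O(¬purge_cache).
Applying K to premise 5 (O(¬purge_cache → recuse_self)) and O(¬purge_cache) yields O(recuse_self).
Premise 3 is O(recuse_self → file_specimen); since O(recuse_self), deontic closure gives O(file_specimen).
From O(file_specimen) and premise 7, O(file_specimen → ¬escalate_waiver), we obtain O(¬escalate_waiver).
Premises 2, 4, 6, 8 do not contribute to this derivation.
So O(¬escalate_waiver) holds, i.e. F(escalate_waiver). The claim follows.

Yes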